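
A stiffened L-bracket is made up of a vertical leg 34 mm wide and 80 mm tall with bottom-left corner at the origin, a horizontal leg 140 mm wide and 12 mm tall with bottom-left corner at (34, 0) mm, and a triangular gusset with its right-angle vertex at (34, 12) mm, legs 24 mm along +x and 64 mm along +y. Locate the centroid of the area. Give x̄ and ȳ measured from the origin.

vertical leg: A = 34 × 80 = 2720.00, centroid at (17.00, 40.00).
horizontal leg: A = 140 × 12 = 1680.00, centroid at (104.00, 6.00).
gusset: A = ½·24·64 = 768.00, centroid at (42.00, 33.33).
ΣA = 5168.00 mm²
ΣAx̄ = (2720.00)(17.00) + (1680.00)(104.00) + (768.00)(42.00) = 253216.00 mm³
ΣAȳ = (2720.00)(40.00) + (1680.00)(6.00) + (768.00)(33.33) = 144480.00 mm³
x̄ = 253216.00 / 5168.00 = 49.00 mm
ȳ = 144480.00 / 5168.00 = 27.96 mm

x̄ = 49.00 mm, ȳ = 27.96 mm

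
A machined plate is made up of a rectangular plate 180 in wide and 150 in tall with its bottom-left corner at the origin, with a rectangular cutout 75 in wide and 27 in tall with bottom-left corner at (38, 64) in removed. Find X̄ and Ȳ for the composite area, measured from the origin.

X̄ = 91.18 in, Ȳ = 74.80 in

Part | A | x̄ᵢ | ȳᵢ | A·x̄ᵢ | A·ȳᵢ
plate | 27000.00 | 90.00 | 75.00 | 2430000.00 | 2025000.00
hole | -2025.00 | 75.50 | 77.50 | -152887.50 | -156937.50
Σ | 24975.00 |  |  | 2277112.50 | 1868062.50
X̄ = 2277112.50 / 24975.00 = 91.18 in
Ȳ = 1868062.50 / 24975.00 = 74.80 in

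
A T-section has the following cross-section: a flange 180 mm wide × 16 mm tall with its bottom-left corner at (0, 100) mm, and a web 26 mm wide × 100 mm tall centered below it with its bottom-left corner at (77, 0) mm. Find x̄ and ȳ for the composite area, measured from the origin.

Part | A | x̄ᵢ | ȳᵢ | A·x̄ᵢ | A·ȳᵢ
web | 2600.00 | 90.00 | 50.00 | 234000.00 | 130000.00
flange | 2880.00 | 90.00 | 108.00 | 259200.00 | 311040.00
Σ | 5480.00 |  |  | 493200.00 | 441040.00
x̄ = 493200.00 / 5480.00 = 90.00 mm
ȳ = 441040.00 / 5480.00 = 80.48 mm

x̄ = 90.00 mm, ȳ = 80.48 mm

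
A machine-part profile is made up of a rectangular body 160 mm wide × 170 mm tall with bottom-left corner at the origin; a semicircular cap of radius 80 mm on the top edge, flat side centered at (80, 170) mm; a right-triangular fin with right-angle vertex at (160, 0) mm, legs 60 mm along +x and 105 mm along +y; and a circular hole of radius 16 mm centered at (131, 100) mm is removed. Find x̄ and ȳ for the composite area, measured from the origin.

rectangular body: A = 160 × 170 = 27200.00, centroid at (80.00, 85.00).
semicircular top: A = ½π·80² = 10053.10, centroid at (80.00, 203.95).
triangular fin: A = ½·60·105 = 3150.00, centroid at (180.00, 35.00).
hole: A = −π·16² = -804.25, centroid at (131.00, 100.00).
ΣA = 39598.85 mm²
ΣAx̄ = (27200.00)(80.00) + (10053.10)(80.00) + (3150.00)(180.00) + (-804.25)(131.00) = 3441891.27 mm³
ΣAȳ = (27200.00)(85.00) + (10053.10)(203.95) + (3150.00)(35.00) + (-804.25)(100.00) = 4392184.96 mm³
x̄ = 3441891.27 / 39598.85 = 86.92 mm
ȳ = 4392184.96 / 39598.85 = 110.92 mm

x̄ = 86.92 mm, ȳ = 110.92 mm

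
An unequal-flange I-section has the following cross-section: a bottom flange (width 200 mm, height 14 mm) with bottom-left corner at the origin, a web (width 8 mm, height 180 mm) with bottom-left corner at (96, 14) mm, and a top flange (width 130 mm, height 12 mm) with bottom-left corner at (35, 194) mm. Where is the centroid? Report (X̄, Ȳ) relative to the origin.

X̄ = 100.00 mm, Ȳ = 82.99 mm

Part | A | x̄ᵢ | ȳᵢ | A·x̄ᵢ | A·ȳᵢ
bottom flange | 2800.00 | 100.00 | 7.00 | 280000.00 | 19600.00
web | 1440.00 | 100.00 | 104.00 | 144000.00 | 149760.00
top flange | 1560.00 | 100.00 | 200.00 | 156000.00 | 312000.00
Σ | 5800.00 |  |  | 580000.00 | 481360.00
X̄ = 580000.00 / 5800.00 = 100.00 mm
Ȳ = 481360.00 / 5800.00 = 82.99 mm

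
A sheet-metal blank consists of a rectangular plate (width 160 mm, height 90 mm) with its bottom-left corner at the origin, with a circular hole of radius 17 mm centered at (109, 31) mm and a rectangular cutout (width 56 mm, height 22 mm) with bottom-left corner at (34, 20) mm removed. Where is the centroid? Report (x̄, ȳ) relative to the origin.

x̄ = 79.66 mm, ȳ = 47.44 mm

plate: A = 160 × 90 = 14400.00, centroid at (80.00, 45.00).
hole 1: A = −π·17² = -907.92, centroid at (109.00, 31.00).
hole 2: A = −(56 × 22) = -1232.00, centroid at (62.00, 31.00).
ΣA = 12260.08 mm², ΣAx̄ = 976652.69 mm³, ΣAȳ = 581662.47 mm³.
x̄ = 976652.69/12260.08 = 79.66 mm; ȳ = 581662.47/12260.08 = 47.44 mm.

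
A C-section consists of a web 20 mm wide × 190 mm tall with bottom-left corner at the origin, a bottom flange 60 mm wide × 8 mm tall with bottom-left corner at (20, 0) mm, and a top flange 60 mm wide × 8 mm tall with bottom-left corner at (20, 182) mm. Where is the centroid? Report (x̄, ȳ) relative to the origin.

Part | A | x̄ᵢ | ȳᵢ | A·x̄ᵢ | A·ȳᵢ
web | 3800.00 | 10.00 | 95.00 | 38000.00 | 361000.00
bottom flange | 480.00 | 50.00 | 4.00 | 24000.00 | 1920.00
top flange | 480.00 | 50.00 | 186.00 | 24000.00 | 89280.00
Σ | 4760.00 |  |  | 86000.00 | 452200.00
x̄ = 86000.00 / 4760.00 = 18.07 mm
ȳ = 452200.00 / 4760.00 = 95.00 mm

x̄ = 18.07 mm, ȳ = 95.00 mm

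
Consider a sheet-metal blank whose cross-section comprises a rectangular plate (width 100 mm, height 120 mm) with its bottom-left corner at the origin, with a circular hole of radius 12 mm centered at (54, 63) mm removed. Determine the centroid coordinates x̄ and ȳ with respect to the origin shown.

x̄ = 49.84 mm, ȳ = 59.88 mm

plate: A = 100 × 120 = 12000.00, centroid at (50.00, 60.00).
hole: A = −π·12² = -452.39, centroid at (54.00, 63.00).
ΣA = 11547.61 mm², ΣAx̄ = 575570.98 mm³, ΣAȳ = 691499.47 mm³.
x̄ = 575570.98/11547.61 = 49.84 mm; ȳ = 691499.47/11547.61 = 59.88 mm.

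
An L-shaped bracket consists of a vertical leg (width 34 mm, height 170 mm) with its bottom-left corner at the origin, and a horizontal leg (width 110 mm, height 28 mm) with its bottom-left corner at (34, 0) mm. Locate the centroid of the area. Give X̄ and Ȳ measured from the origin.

X̄ = 42.03 mm, Ȳ = 60.32 mm

Part | A | x̄ᵢ | ȳᵢ | A·x̄ᵢ | A·ȳᵢ
vertical leg | 5780.00 | 17.00 | 85.00 | 98260.00 | 491300.00
horizontal leg | 3080.00 | 89.00 | 14.00 | 274120.00 | 43120.00
Σ | 8860.00 |  |  | 372380.00 | 534420.00
X̄ = 372380.00 / 8860.00 = 42.03 mm
Ȳ = 534420.00 / 8860.00 = 60.32 mm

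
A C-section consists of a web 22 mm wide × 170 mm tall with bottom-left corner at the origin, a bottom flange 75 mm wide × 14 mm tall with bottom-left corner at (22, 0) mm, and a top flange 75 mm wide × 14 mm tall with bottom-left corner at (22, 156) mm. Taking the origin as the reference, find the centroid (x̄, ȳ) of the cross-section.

Part | A | x̄ᵢ | ȳᵢ | A·x̄ᵢ | A·ȳᵢ
web | 3740.00 | 11.00 | 85.00 | 41140.00 | 317900.00
bottom flange | 1050.00 | 59.50 | 7.00 | 62475.00 | 7350.00
top flange | 1050.00 | 59.50 | 163.00 | 62475.00 | 171150.00
Σ | 5840.00 |  |  | 166090.00 | 496400.00
x̄ = 166090.00 / 5840.00 = 28.44 mm
ȳ = 496400.00 / 5840.00 = 85.00 mm

x̄ = 28.44 mm, ȳ = 85.00 mm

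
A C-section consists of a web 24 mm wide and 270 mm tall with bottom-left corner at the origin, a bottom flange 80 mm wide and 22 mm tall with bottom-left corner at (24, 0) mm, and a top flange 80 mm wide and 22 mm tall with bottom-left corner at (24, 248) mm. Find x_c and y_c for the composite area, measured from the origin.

Part | A | x̄ᵢ | ȳᵢ | A·x̄ᵢ | A·ȳᵢ
web | 6480.00 | 12.00 | 135.00 | 77760.00 | 874800.00
bottom flange | 1760.00 | 64.00 | 11.00 | 112640.00 | 19360.00
top flange | 1760.00 | 64.00 | 259.00 | 112640.00 | 455840.00
Σ | 10000.00 |  |  | 303040.00 | 1350000.00
x_c = 303040.00 / 10000.00 = 30.30 mm
y_c = 1350000.00 / 10000.00 = 135.00 mm

x_c = 30.30 mm, y_c = 135.00 mm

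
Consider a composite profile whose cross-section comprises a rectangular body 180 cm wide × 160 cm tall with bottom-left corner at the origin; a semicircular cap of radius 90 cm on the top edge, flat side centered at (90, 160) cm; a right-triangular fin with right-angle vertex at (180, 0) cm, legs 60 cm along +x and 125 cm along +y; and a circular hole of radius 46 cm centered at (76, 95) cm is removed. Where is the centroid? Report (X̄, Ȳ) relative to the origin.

X̄ = 103.09 cm, Ȳ = 112.63 cm

rectangular body: A = 180 × 160 = 28800.00, centroid at (90.00, 80.00).
semicircular top: A = ½π·90² = 12723.45, centroid at (90.00, 198.20).
triangular fin: A = ½·60·125 = 3750.00, centroid at (200.00, 41.67).
hole: A = −π·46² = -6647.61, centroid at (76.00, 95.00).
ΣA = 38625.84 cm²
ΣAX̄ = (28800.00)(90.00) + (12723.45)(90.00) + (3750.00)(200.00) + (-6647.61)(76.00) = 3981892.16 cm³
ΣAȲ = (28800.00)(80.00) + (12723.45)(198.20) + (3750.00)(41.67) + (-6647.61)(95.00) = 4350479.08 cm³
X̄ = 3981892.16 / 38625.84 = 103.09 cm
Ȳ = 4350479.08 / 38625.84 = 112.63 cm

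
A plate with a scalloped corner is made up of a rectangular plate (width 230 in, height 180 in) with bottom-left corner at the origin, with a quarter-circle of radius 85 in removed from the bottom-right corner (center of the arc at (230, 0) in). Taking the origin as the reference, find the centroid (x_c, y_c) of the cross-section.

x_c = 102.46 in, y_c = 98.57 in

Part | A | x̄ᵢ | ȳᵢ | A·x̄ᵢ | A·ȳᵢ
plate | 41400.00 | 115.00 | 90.00 | 4761000.00 | 3726000.00
removed quarter-circle | -5674.50 | 193.92 | 36.08 | -1100427.06 | -204708.33
Σ | 35725.50 |  |  | 3660572.94 | 3521291.67
x_c = 3660572.94 / 35725.50 = 102.46 in
y_c = 3521291.67 / 35725.50 = 98.57 in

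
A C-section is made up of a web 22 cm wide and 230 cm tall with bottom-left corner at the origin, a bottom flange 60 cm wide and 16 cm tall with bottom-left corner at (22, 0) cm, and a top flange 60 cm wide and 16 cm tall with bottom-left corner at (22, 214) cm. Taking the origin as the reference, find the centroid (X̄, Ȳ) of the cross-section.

web: A = 22 × 230 = 5060.00, centroid at (11.00, 115.00).
bottom flange: A = 60 × 16 = 960.00, centroid at (52.00, 8.00).
top flange: A = 60 × 16 = 960.00, centroid at (52.00, 222.00).
ΣA = 6980.00 cm²
ΣAX̄ = (5060.00)(11.00) + (960.00)(52.00) + (960.00)(52.00) = 155500.00 cm³
ΣAȲ = (5060.00)(115.00) + (960.00)(8.00) + (960.00)(222.00) = 802700.00 cm³
X̄ = 155500.00 / 6980.00 = 22.28 cm
Ȳ = 802700.00 / 6980.00 = 115.00 cm

X̄ = 22.28 cm, Ȳ = 115.00 cm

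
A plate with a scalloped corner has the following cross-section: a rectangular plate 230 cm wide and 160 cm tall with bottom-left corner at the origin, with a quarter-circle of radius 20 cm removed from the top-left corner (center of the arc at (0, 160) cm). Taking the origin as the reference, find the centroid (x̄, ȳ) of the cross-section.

plate: A = 230 × 160 = 36800.00, centroid at (115.00, 80.00).
removed quarter-circle: A = −¼π·20² = -314.16, centroid at (8.49, 151.51).
ΣA = 36485.84 cm²
ΣAx̄ = (36800.00)(115.00) + (-314.16)(8.49) = 4229333.33 cm³
ΣAȳ = (36800.00)(80.00) + (-314.16)(151.51) = 2896401.18 cm³
x̄ = 4229333.33 / 36485.84 = 115.92 cm
ȳ = 2896401.18 / 36485.84 = 79.38 cm

x̄ = 115.92 cm, ȳ = 79.38 cm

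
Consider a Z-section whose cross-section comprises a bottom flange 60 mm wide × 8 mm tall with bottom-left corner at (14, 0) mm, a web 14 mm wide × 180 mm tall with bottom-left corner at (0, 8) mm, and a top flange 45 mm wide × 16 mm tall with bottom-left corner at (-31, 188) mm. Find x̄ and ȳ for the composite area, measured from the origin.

x̄ = 8.77 mm, ȳ = 104.84 mm

bottom flange: A = 60 × 8 = 480.00, centroid at (44.00, 4.00).
web: A = 14 × 180 = 2520.00, centroid at (7.00, 98.00).
top flange: A = 45 × 16 = 720.00, centroid at (-8.50, 196.00).
ΣA = 3720.00 mm²
ΣAx̄ = (480.00)(44.00) + (2520.00)(7.00) + (720.00)(-8.50) = 32640.00 mm³
ΣAȳ = (480.00)(4.00) + (2520.00)(98.00) + (720.00)(196.00) = 390000.00 mm³
x̄ = 32640.00 / 3720.00 = 8.77 mm
ȳ = 390000.00 / 3720.00 = 104.84 mm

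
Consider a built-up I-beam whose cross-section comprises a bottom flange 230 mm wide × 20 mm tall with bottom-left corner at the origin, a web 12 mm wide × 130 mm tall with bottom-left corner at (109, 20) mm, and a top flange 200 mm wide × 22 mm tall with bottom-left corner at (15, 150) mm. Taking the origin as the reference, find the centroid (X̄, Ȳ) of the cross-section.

X̄ = 115.00 mm, Ȳ = 84.00 mm

bottom flange: A = 230 × 20 = 4600.00, centroid at (115.00, 10.00).
web: A = 12 × 130 = 1560.00, centroid at (115.00, 85.00).
top flange: A = 200 × 22 = 4400.00, centroid at (115.00, 161.00).
ΣA = 10560.00 mm²
ΣAX̄ = (4600.00)(115.00) + (1560.00)(115.00) + (4400.00)(115.00) = 1214400.00 mm³
ΣAȲ = (4600.00)(10.00) + (1560.00)(85.00) + (4400.00)(161.00) = 887000.00 mm³
X̄ = 1214400.00 / 10560.00 = 115.00 mm
Ȳ = 887000.00 / 10560.00 = 84.00 mm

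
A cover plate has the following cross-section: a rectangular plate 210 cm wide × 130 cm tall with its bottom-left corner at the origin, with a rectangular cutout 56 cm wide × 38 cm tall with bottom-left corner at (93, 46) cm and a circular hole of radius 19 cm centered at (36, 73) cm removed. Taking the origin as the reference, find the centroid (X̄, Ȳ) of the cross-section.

plate: A = 210 × 130 = 27300.00, centroid at (105.00, 65.00).
hole 1: A = −(56 × 38) = -2128.00, centroid at (121.00, 65.00).
hole 2: A = −π·19² = -1134.11, centroid at (36.00, 73.00).
ΣA = 24037.89 cm², ΣAX̄ = 2568183.86 cm³, ΣAȲ = 1553389.61 cm³.
X̄ = 2568183.86/24037.89 = 106.84 cm; Ȳ = 1553389.61/24037.89 = 64.62 cm.

X̄ = 106.84 cm, Ȳ = 64.62 cm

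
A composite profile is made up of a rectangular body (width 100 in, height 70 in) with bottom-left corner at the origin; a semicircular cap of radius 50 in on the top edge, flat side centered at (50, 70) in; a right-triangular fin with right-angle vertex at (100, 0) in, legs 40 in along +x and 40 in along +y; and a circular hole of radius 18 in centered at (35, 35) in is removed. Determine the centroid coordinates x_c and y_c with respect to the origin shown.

Part | A | x̄ᵢ | ȳᵢ | A·x̄ᵢ | A·ȳᵢ
rectangular body | 7000.00 | 50.00 | 35.00 | 350000.00 | 245000.00
semicircular top | 3926.99 | 50.00 | 91.22 | 196349.54 | 358222.69
triangular fin | 800.00 | 113.33 | 13.33 | 90666.67 | 10666.67
hole | -1017.88 | 35.00 | 35.00 | -35625.66 | -35625.66
Σ | 10709.11 |  |  | 601390.55 | 578263.70
x_c = 601390.55 / 10709.11 = 56.16 in
y_c = 578263.70 / 10709.11 = 54.00 in

x_c = 56.16 in, y_c = 54.00 in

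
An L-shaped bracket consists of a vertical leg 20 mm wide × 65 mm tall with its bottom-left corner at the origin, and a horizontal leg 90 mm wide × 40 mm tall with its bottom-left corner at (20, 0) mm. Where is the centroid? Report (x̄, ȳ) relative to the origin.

vertical leg: A = 20 × 65 = 1300.00, centroid at (10.00, 32.50).
horizontal leg: A = 90 × 40 = 3600.00, centroid at (65.00, 20.00).
ΣA = 4900.00 mm²
ΣAx̄ = (1300.00)(10.00) + (3600.00)(65.00) = 247000.00 mm³
ΣAȳ = (1300.00)(32.50) + (3600.00)(20.00) = 114250.00 mm³
x̄ = 247000.00 / 4900.00 = 50.41 mm
ȳ = 114250.00 / 4900.00 = 23.32 mm

x̄ = 50.41 mm, ȳ = 23.32 mm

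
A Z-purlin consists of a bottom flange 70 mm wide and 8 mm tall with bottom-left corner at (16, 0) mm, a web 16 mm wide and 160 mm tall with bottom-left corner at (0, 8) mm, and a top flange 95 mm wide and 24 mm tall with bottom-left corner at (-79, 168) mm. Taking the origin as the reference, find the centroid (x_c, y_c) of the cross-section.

Part | A | x̄ᵢ | ȳᵢ | A·x̄ᵢ | A·ȳᵢ
bottom flange | 560.00 | 51.00 | 4.00 | 28560.00 | 2240.00
web | 2560.00 | 8.00 | 88.00 | 20480.00 | 225280.00
top flange | 2280.00 | -31.50 | 180.00 | -71820.00 | 410400.00
Σ | 5400.00 |  |  | -22780.00 | 637920.00
x_c = -22780.00 / 5400.00 = -4.22 mm
y_c = 637920.00 / 5400.00 = 118.13 mm

x_c = -4.22 mm, y_c = 118.13 mm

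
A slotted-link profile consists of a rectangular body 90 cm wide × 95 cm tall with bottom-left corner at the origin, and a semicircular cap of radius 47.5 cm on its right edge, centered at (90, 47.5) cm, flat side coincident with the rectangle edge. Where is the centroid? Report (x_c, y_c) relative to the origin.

rectangular body: A = 90 × 95 = 8550.00, centroid at (45.00, 47.50).
semicircular end: A = ½π·47.5² = 3544.11, centroid at (110.16, 47.50).
ΣA = 12094.11 cm²
ΣAx_c = (8550.00)(45.00) + (3544.11)(110.16) = 775167.75 cm³
ΣAy_c = (8550.00)(47.50) + (3544.11)(47.50) = 574470.19 cm³
x_c = 775167.75 / 12094.11 = 64.09 cm
y_c = 574470.19 / 12094.11 = 47.50 cm

x_c = 64.09 cm, y_c = 47.50 cm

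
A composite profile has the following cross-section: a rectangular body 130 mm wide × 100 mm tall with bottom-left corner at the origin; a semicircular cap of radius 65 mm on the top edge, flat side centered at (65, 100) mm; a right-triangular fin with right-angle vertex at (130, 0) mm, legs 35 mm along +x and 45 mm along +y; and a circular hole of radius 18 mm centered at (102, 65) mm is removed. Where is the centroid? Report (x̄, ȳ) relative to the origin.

rectangular body: A = 130 × 100 = 13000.00, centroid at (65.00, 50.00).
semicircular top: A = ½π·65² = 6636.61, centroid at (65.00, 127.59).
triangular fin: A = ½·35·45 = 787.50, centroid at (141.67, 15.00).
hole: A = −π·18² = -1017.88, centroid at (102.00, 65.00).
ΣA = 19406.24 mm², ΣAx̄ = 1284119.09 mm³, ΣAȳ = 1442395.34 mm³.
x̄ = 1284119.09/19406.24 = 66.17 mm; ȳ = 1442395.34/19406.24 = 74.33 mm.

x̄ = 66.17 mm, ȳ = 74.33 mm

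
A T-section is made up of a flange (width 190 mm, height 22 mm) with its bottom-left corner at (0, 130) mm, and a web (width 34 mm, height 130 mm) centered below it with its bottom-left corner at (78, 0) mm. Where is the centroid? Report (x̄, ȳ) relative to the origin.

x̄ = 95.00 mm, ȳ = 101.94 mm

web: A = 34 × 130 = 4420.00, centroid at (95.00, 65.00).
flange: A = 190 × 22 = 4180.00, centroid at (95.00, 141.00).
ΣA = 8600.00 mm², ΣAx̄ = 817000.00 mm³, ΣAȳ = 876680.00 mm³.
x̄ = 817000.00/8600.00 = 95.00 mm; ȳ = 876680.00/8600.00 = 101.94 mm.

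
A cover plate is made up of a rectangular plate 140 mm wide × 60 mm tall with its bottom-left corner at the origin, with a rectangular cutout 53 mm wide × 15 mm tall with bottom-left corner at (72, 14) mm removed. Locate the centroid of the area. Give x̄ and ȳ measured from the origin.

plate: A = 140 × 60 = 8400.00, centroid at (70.00, 30.00).
hole: A = −(53 × 15) = -795.00, centroid at (98.50, 21.50).
ΣA = 7605.00 mm²
ΣAx̄ = (8400.00)(70.00) + (-795.00)(98.50) = 509692.50 mm³
ΣAȳ = (8400.00)(30.00) + (-795.00)(21.50) = 234907.50 mm³
x̄ = 509692.50 / 7605.00 = 67.02 mm
ȳ = 234907.50 / 7605.00 = 30.89 mm

x̄ = 67.02 mm, ȳ = 30.89 mm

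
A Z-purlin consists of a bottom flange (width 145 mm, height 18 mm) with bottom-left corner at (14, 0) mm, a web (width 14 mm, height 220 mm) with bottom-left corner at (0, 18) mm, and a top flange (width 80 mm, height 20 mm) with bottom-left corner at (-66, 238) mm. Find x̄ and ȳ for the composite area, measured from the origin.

bottom flange: A = 145 × 18 = 2610.00, centroid at (86.50, 9.00).
web: A = 14 × 220 = 3080.00, centroid at (7.00, 128.00).
top flange: A = 80 × 20 = 1600.00, centroid at (-26.00, 248.00).
ΣA = 7290.00 mm²
ΣAx̄ = (2610.00)(86.50) + (3080.00)(7.00) + (1600.00)(-26.00) = 205725.00 mm³
ΣAȳ = (2610.00)(9.00) + (3080.00)(128.00) + (1600.00)(248.00) = 814530.00 mm³
x̄ = 205725.00 / 7290.00 = 28.22 mm
ȳ = 814530.00 / 7290.00 = 111.73 mm

x̄ = 28.22 mm, ȳ = 111.73 mm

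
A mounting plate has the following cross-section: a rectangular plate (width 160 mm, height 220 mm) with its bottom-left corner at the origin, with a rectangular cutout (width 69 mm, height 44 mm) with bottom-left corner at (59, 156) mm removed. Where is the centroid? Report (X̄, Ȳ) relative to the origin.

Part | A | x̄ᵢ | ȳᵢ | A·x̄ᵢ | A·ȳᵢ
plate | 35200.00 | 80.00 | 110.00 | 2816000.00 | 3872000.00
hole | -3036.00 | 93.50 | 178.00 | -283866.00 | -540408.00
Σ | 32164.00 |  |  | 2532134.00 | 3331592.00
X̄ = 2532134.00 / 32164.00 = 78.73 mm
Ȳ = 3331592.00 / 32164.00 = 103.58 mm

X̄ = 78.73 mm, Ȳ = 103.58 mm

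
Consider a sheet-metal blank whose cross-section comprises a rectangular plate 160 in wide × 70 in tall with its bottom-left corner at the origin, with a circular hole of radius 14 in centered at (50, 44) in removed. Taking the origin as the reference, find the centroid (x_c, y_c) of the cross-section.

x_c = 81.75 in, y_c = 34.48 in

Part | A | x̄ᵢ | ȳᵢ | A·x̄ᵢ | A·ȳᵢ
plate | 11200.00 | 80.00 | 35.00 | 896000.00 | 392000.00
hole | -615.75 | 50.00 | 44.00 | -30787.61 | -27093.10
Σ | 10584.25 |  |  | 865212.39 | 364906.90
x_c = 865212.39 / 10584.25 = 81.75 in
y_c = 364906.90 / 10584.25 = 34.48 in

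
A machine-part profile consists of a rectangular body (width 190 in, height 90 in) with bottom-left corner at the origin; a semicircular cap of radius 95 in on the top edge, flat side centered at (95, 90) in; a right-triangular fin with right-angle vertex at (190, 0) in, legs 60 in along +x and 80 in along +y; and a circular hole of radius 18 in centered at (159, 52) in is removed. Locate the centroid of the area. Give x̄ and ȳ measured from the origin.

rectangular body: A = 190 × 90 = 17100.00, centroid at (95.00, 45.00).
semicircular top: A = ½π·95² = 14176.44, centroid at (95.00, 130.32).
triangular fin: A = ½·60·80 = 2400.00, centroid at (210.00, 26.67).
hole: A = −π·18² = -1017.88, centroid at (159.00, 52.00).
ΣA = 32658.56 in², ΣAx̄ = 3313419.21 in³, ΣAȳ = 2628033.10 in³.
x̄ = 3313419.21/32658.56 = 101.46 in; ȳ = 2628033.10/32658.56 = 80.47 in.

x̄ = 101.46 in, ȳ = 80.47 in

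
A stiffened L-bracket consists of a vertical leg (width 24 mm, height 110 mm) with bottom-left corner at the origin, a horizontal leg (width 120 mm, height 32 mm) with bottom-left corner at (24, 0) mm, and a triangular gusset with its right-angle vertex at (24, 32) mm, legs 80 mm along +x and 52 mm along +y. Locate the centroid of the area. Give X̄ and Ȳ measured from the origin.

X̄ = 53.69 mm, Ȳ = 36.13 mm

vertical leg: A = 24 × 110 = 2640.00, centroid at (12.00, 55.00).
horizontal leg: A = 120 × 32 = 3840.00, centroid at (84.00, 16.00).
gusset: A = ½·80·52 = 2080.00, centroid at (50.67, 49.33).
ΣA = 8560.00 mm², ΣAX̄ = 459626.67 mm³, ΣAȲ = 309253.33 mm³.
X̄ = 459626.67/8560.00 = 53.69 mm; Ȳ = 309253.33/8560.00 = 36.13 mm.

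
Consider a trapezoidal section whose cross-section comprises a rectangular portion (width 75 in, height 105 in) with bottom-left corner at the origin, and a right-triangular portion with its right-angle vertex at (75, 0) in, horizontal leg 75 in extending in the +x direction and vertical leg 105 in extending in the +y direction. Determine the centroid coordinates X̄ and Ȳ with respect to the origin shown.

X̄ = 58.33 in, Ȳ = 46.67 in

rectangular portion: A = 75 × 105 = 7875.00, centroid at (37.50, 52.50).
triangular portion: A = ½·75·105 = 3937.50, centroid at (100.00, 35.00).
ΣA = 11812.50 in²
ΣAX̄ = (7875.00)(37.50) + (3937.50)(100.00) = 689062.50 in³
ΣAȲ = (7875.00)(52.50) + (3937.50)(35.00) = 551250.00 in³
X̄ = 689062.50 / 11812.50 = 58.33 in
Ȳ = 551250.00 / 11812.50 = 46.67 in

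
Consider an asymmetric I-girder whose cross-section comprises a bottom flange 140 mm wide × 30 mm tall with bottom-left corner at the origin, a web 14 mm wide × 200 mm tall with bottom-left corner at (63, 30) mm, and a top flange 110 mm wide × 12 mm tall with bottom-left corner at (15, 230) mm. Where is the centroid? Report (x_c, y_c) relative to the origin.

x_c = 70.00 mm, y_c = 88.76 mm

bottom flange: A = 140 × 30 = 4200.00, centroid at (70.00, 15.00).
web: A = 14 × 200 = 2800.00, centroid at (70.00, 130.00).
top flange: A = 110 × 12 = 1320.00, centroid at (70.00, 236.00).
ΣA = 8320.00 mm²
ΣAx_c = (4200.00)(70.00) + (2800.00)(70.00) + (1320.00)(70.00) = 582400.00 mm³
ΣAy_c = (4200.00)(15.00) + (2800.00)(130.00) + (1320.00)(236.00) = 738520.00 mm³
x_c = 582400.00 / 8320.00 = 70.00 mm
y_c = 738520.00 / 8320.00 = 88.76 mm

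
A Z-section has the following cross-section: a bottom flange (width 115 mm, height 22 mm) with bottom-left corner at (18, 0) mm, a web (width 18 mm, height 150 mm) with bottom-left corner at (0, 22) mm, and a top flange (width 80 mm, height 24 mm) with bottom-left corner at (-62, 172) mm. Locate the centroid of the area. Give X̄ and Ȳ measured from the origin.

bottom flange: A = 115 × 22 = 2530.00, centroid at (75.50, 11.00).
web: A = 18 × 150 = 2700.00, centroid at (9.00, 97.00).
top flange: A = 80 × 24 = 1920.00, centroid at (-22.00, 184.00).
ΣA = 7150.00 mm²
ΣAX̄ = (2530.00)(75.50) + (2700.00)(9.00) + (1920.00)(-22.00) = 173075.00 mm³
ΣAȲ = (2530.00)(11.00) + (2700.00)(97.00) + (1920.00)(184.00) = 643010.00 mm³
X̄ = 173075.00 / 7150.00 = 24.21 mm
Ȳ = 643010.00 / 7150.00 = 89.93 mm

X̄ = 24.21 mm, Ȳ = 89.93 mm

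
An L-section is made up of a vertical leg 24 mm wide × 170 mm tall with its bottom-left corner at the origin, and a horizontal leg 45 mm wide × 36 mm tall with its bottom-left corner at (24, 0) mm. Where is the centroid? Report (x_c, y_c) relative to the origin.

vertical leg: A = 24 × 170 = 4080.00, centroid at (12.00, 85.00).
horizontal leg: A = 45 × 36 = 1620.00, centroid at (46.50, 18.00).
ΣA = 5700.00 mm²
ΣAx_c = (4080.00)(12.00) + (1620.00)(46.50) = 124290.00 mm³
ΣAy_c = (4080.00)(85.00) + (1620.00)(18.00) = 375960.00 mm³
x_c = 124290.00 / 5700.00 = 21.81 mm
y_c = 375960.00 / 5700.00 = 65.96 mm

x_c = 21.81 mm, y_c = 65.96 mm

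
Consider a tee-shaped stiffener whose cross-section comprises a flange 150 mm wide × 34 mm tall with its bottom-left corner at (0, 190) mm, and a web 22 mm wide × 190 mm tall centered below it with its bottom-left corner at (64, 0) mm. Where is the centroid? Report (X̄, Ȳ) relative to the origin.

web: A = 22 × 190 = 4180.00, centroid at (75.00, 95.00).
flange: A = 150 × 34 = 5100.00, centroid at (75.00, 207.00).
ΣA = 9280.00 mm²
ΣAX̄ = (4180.00)(75.00) + (5100.00)(75.00) = 696000.00 mm³
ΣAȲ = (4180.00)(95.00) + (5100.00)(207.00) = 1452800.00 mm³
X̄ = 696000.00 / 9280.00 = 75.00 mm
Ȳ = 1452800.00 / 9280.00 = 156.55 mm

X̄ = 75.00 mm, Ȳ = 156.55 mm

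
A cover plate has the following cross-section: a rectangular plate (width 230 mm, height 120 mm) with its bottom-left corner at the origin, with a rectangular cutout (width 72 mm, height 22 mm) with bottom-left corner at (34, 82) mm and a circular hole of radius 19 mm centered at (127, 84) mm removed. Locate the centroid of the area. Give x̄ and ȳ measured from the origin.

x̄ = 117.32 mm, ȳ = 56.81 mm

plate: A = 230 × 120 = 27600.00, centroid at (115.00, 60.00).
hole 1: A = −(72 × 22) = -1584.00, centroid at (70.00, 93.00).
hole 2: A = −π·19² = -1134.11, centroid at (127.00, 84.00).
ΣA = 24881.89 mm²
ΣAx̄ = (27600.00)(115.00) + (-1584.00)(70.00) + (-1134.11)(127.00) = 2919087.40 mm³
ΣAȳ = (27600.00)(60.00) + (-1584.00)(93.00) + (-1134.11)(84.00) = 1413422.34 mm³
x̄ = 2919087.40 / 24881.89 = 117.32 mm
ȳ = 1413422.34 / 24881.89 = 56.81 mm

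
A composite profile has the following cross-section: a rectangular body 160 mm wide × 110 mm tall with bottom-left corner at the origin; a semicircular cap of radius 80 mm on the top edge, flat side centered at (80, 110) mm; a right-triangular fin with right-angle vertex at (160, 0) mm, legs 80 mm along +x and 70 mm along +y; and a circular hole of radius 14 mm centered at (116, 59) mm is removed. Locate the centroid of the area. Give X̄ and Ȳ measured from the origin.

Part | A | x̄ᵢ | ȳᵢ | A·x̄ᵢ | A·ȳᵢ
rectangular body | 17600.00 | 80.00 | 55.00 | 1408000.00 | 968000.00
semicircular top | 10053.10 | 80.00 | 143.95 | 804247.72 | 1447173.95
triangular fin | 2800.00 | 186.67 | 23.33 | 522666.67 | 65333.33
hole | -615.75 | 116.00 | 59.00 | -71427.25 | -36329.38
Σ | 29837.34 |  |  | 2663487.14 | 2444177.90
X̄ = 2663487.14 / 29837.34 = 89.27 mm
Ȳ = 2444177.90 / 29837.34 = 81.92 mm

X̄ = 89.27 mm, Ȳ = 81.92 mm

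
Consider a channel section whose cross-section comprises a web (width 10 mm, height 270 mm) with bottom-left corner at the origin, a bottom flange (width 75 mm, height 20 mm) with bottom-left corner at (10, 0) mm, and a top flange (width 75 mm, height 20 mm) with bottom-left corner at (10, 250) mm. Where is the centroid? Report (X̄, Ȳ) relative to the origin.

X̄ = 27.37 mm, Ȳ = 135.00 mm

Part | A | x̄ᵢ | ȳᵢ | A·x̄ᵢ | A·ȳᵢ
web | 2700.00 | 5.00 | 135.00 | 13500.00 | 364500.00
bottom flange | 1500.00 | 47.50 | 10.00 | 71250.00 | 15000.00
top flange | 1500.00 | 47.50 | 260.00 | 71250.00 | 390000.00
Σ | 5700.00 |  |  | 156000.00 | 769500.00
X̄ = 156000.00 / 5700.00 = 27.37 mm
Ȳ = 769500.00 / 5700.00 = 135.00 mm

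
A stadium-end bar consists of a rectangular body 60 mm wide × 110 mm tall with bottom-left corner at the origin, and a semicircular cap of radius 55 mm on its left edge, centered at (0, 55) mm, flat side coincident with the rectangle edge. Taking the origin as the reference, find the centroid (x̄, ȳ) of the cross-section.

rectangular body: A = 60 × 110 = 6600.00, centroid at (30.00, 55.00).
semicircular end: A = ½π·55² = 4751.66, centroid at (-23.34, 55.00).
ΣA = 11351.66 mm²
ΣAx̄ = (6600.00)(30.00) + (4751.66)(-23.34) = 87083.33 mm³
ΣAȳ = (6600.00)(55.00) + (4751.66)(55.00) = 624341.24 mm³
x̄ = 87083.33 / 11351.66 = 7.67 mm
ȳ = 624341.24 / 11351.66 = 55.00 mm

x̄ = 7.67 mm, ȳ = 55.00 mm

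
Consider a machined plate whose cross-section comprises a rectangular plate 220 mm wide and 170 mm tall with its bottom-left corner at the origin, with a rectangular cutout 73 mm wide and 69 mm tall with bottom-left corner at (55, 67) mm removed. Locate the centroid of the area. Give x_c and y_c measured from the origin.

Part | A | x̄ᵢ | ȳᵢ | A·x̄ᵢ | A·ȳᵢ
plate | 37400.00 | 110.00 | 85.00 | 4114000.00 | 3179000.00
hole | -5037.00 | 91.50 | 101.50 | -460885.50 | -511255.50
Σ | 32363.00 |  |  | 3653114.50 | 2667744.50
x_c = 3653114.50 / 32363.00 = 112.88 mm
y_c = 2667744.50 / 32363.00 = 82.43 mm

x_c = 112.88 mm, y_c = 82.43 mm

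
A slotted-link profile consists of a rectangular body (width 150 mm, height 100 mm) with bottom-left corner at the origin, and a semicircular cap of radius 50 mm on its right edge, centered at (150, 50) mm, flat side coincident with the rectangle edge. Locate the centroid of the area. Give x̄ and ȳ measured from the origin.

rectangular body: A = 150 × 100 = 15000.00, centroid at (75.00, 50.00).
semicircular end: A = ½π·50² = 3926.99, centroid at (171.22, 50.00).
ΣA = 18926.99 mm², ΣAx̄ = 1797381.96 mm³, ΣAȳ = 946349.54 mm³.
x̄ = 1797381.96/18926.99 = 94.96 mm; ȳ = 946349.54/18926.99 = 50.00 mm.

x̄ = 94.96 mm, ȳ = 50.00 mm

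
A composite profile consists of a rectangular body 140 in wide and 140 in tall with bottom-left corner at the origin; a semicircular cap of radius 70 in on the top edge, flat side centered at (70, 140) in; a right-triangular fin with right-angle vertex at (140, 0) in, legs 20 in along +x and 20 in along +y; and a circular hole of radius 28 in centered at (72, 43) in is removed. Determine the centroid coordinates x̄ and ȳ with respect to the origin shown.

x̄ = 70.42 in, ȳ = 102.81 in

rectangular body: A = 140 × 140 = 19600.00, centroid at (70.00, 70.00).
semicircular top: A = ½π·70² = 7696.90, centroid at (70.00, 169.71).
triangular fin: A = ½·20·20 = 200.00, centroid at (146.67, 6.67).
hole: A = −π·28² = -2463.01, centroid at (72.00, 43.00).
ΣA = 25033.89 in²
ΣAx̄ = (19600.00)(70.00) + (7696.90)(70.00) + (200.00)(146.67) + (-2463.01)(72.00) = 1762779.85 in³
ΣAȳ = (19600.00)(70.00) + (7696.90)(169.71) + (200.00)(6.67) + (-2463.01)(43.00) = 2573656.91 in³
x̄ = 1762779.85 / 25033.89 = 70.42 in
ȳ = 2573656.91 / 25033.89 = 102.81 in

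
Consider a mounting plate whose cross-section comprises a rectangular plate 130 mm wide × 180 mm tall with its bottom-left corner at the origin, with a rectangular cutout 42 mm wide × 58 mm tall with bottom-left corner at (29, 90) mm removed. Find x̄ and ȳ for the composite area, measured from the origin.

x̄ = 66.74 mm, ȳ = 86.63 mm

plate: A = 130 × 180 = 23400.00, centroid at (65.00, 90.00).
hole: A = −(42 × 58) = -2436.00, centroid at (50.00, 119.00).
ΣA = 20964.00 mm², ΣAx̄ = 1399200.00 mm³, ΣAȳ = 1816116.00 mm³.
x̄ = 1399200.00/20964.00 = 66.74 mm; ȳ = 1816116.00/20964.00 = 86.63 mm.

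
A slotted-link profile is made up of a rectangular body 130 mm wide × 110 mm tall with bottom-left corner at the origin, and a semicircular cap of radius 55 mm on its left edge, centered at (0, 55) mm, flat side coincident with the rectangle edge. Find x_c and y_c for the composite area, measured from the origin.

x_c = 42.97 mm, y_c = 55.00 mm

rectangular body: A = 130 × 110 = 14300.00, centroid at (65.00, 55.00).
semicircular end: A = ½π·55² = 4751.66, centroid at (-23.34, 55.00).
ΣA = 19051.66 mm², ΣAx_c = 818583.33 mm³, ΣAy_c = 1047841.24 mm³.
x_c = 818583.33/19051.66 = 42.97 mm; y_c = 1047841.24/19051.66 = 55.00 mm.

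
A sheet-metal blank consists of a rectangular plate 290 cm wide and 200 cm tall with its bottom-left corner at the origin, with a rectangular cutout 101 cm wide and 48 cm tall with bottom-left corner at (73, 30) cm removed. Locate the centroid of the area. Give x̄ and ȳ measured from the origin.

plate: A = 290 × 200 = 58000.00, centroid at (145.00, 100.00).
hole: A = −(101 × 48) = -4848.00, centroid at (123.50, 54.00).
ΣA = 53152.00 cm²
ΣAx̄ = (58000.00)(145.00) + (-4848.00)(123.50) = 7811272.00 cm³
ΣAȳ = (58000.00)(100.00) + (-4848.00)(54.00) = 5538208.00 cm³
x̄ = 7811272.00 / 53152.00 = 146.96 cm
ȳ = 5538208.00 / 53152.00 = 104.20 cm

x̄ = 146.96 cm, ȳ = 104.20 cm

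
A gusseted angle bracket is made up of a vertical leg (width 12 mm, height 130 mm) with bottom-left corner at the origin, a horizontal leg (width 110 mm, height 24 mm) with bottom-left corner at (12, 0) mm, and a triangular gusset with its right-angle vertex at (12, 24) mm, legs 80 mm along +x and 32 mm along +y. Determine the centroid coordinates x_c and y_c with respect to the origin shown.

x_c = 43.02 mm, y_c = 32.38 mm

vertical leg: A = 12 × 130 = 1560.00, centroid at (6.00, 65.00).
horizontal leg: A = 110 × 24 = 2640.00, centroid at (67.00, 12.00).
gusset: A = ½·80·32 = 1280.00, centroid at (38.67, 34.67).
ΣA = 5480.00 mm²
ΣAx_c = (1560.00)(6.00) + (2640.00)(67.00) + (1280.00)(38.67) = 235733.33 mm³
ΣAy_c = (1560.00)(65.00) + (2640.00)(12.00) + (1280.00)(34.67) = 177453.33 mm³
x_c = 235733.33 / 5480.00 = 43.02 mm
y_c = 177453.33 / 5480.00 = 32.38 mm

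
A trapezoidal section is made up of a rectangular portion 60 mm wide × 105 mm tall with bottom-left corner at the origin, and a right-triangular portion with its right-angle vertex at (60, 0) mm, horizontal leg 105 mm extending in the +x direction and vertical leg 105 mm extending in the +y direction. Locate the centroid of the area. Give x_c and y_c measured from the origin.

Part | A | x̄ᵢ | ȳᵢ | A·x̄ᵢ | A·ȳᵢ
rectangular portion | 6300.00 | 30.00 | 52.50 | 189000.00 | 330750.00
triangular portion | 5512.50 | 95.00 | 35.00 | 523687.50 | 192937.50
Σ | 11812.50 |  |  | 712687.50 | 523687.50
x_c = 712687.50 / 11812.50 = 60.33 mm
y_c = 523687.50 / 11812.50 = 44.33 mm

x_c = 60.33 mm, y_c = 44.33 mm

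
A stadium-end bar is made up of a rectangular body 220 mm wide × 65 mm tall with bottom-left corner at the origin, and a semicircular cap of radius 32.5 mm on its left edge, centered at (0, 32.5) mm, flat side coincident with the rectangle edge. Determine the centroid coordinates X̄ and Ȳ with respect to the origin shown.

rectangular body: A = 220 × 65 = 14300.00, centroid at (110.00, 32.50).
semicircular end: A = ½π·32.5² = 1659.15, centroid at (-13.79, 32.50).
ΣA = 15959.15 mm², ΣAX̄ = 1550114.58 mm³, ΣAȲ = 518672.49 mm³.
X̄ = 1550114.58/15959.15 = 97.13 mm; Ȳ = 518672.49/15959.15 = 32.50 mm.

X̄ = 97.13 mm, Ȳ = 32.50 mm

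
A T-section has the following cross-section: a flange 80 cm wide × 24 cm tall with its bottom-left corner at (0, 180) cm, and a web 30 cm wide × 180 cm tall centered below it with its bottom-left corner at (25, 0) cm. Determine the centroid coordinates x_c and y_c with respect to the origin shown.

web: A = 30 × 180 = 5400.00, centroid at (40.00, 90.00).
flange: A = 80 × 24 = 1920.00, centroid at (40.00, 192.00).
ΣA = 7320.00 cm², ΣAx_c = 292800.00 cm³, ΣAy_c = 854640.00 cm³.
x_c = 292800.00/7320.00 = 40.00 cm; y_c = 854640.00/7320.00 = 116.75 cm.

x_c = 40.00 cm, y_c = 116.75 cm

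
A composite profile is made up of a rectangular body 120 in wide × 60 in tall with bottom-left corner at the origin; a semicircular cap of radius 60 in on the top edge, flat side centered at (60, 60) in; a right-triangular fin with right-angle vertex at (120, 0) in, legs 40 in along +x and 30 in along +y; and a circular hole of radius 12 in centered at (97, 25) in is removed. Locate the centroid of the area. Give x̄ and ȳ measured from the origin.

Part | A | x̄ᵢ | ȳᵢ | A·x̄ᵢ | A·ȳᵢ
rectangular body | 7200.00 | 60.00 | 30.00 | 432000.00 | 216000.00
semicircular top | 5654.87 | 60.00 | 85.46 | 339292.01 | 483292.01
triangular fin | 600.00 | 133.33 | 10.00 | 80000.00 | 6000.00
hole | -452.39 | 97.00 | 25.00 | -43881.77 | -11309.73
Σ | 13002.48 |  |  | 807410.24 | 693982.27
x̄ = 807410.24 / 13002.48 = 62.10 in
ȳ = 693982.27 / 13002.48 = 53.37 in

x̄ = 62.10 in, ȳ = 53.37 in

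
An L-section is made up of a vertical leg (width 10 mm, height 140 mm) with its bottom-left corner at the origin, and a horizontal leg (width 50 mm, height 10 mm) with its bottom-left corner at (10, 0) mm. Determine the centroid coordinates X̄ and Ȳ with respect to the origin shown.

Part | A | x̄ᵢ | ȳᵢ | A·x̄ᵢ | A·ȳᵢ
vertical leg | 1400.00 | 5.00 | 70.00 | 7000.00 | 98000.00
horizontal leg | 500.00 | 35.00 | 5.00 | 17500.00 | 2500.00
Σ | 1900.00 |  |  | 24500.00 | 100500.00
X̄ = 24500.00 / 1900.00 = 12.89 mm
Ȳ = 100500.00 / 1900.00 = 52.89 mm

X̄ = 12.89 mm, Ȳ = 52.89 mm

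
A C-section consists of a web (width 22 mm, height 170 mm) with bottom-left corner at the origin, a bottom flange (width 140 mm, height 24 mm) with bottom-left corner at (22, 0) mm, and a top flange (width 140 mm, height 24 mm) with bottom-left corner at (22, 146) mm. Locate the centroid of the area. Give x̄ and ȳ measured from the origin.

Part | A | x̄ᵢ | ȳᵢ | A·x̄ᵢ | A·ȳᵢ
web | 3740.00 | 11.00 | 85.00 | 41140.00 | 317900.00
bottom flange | 3360.00 | 92.00 | 12.00 | 309120.00 | 40320.00
top flange | 3360.00 | 92.00 | 158.00 | 309120.00 | 530880.00
Σ | 10460.00 |  |  | 659380.00 | 889100.00
x̄ = 659380.00 / 10460.00 = 63.04 mm
ȳ = 889100.00 / 10460.00 = 85.00 mm

x̄ = 63.04 mm, ȳ = 85.00 mm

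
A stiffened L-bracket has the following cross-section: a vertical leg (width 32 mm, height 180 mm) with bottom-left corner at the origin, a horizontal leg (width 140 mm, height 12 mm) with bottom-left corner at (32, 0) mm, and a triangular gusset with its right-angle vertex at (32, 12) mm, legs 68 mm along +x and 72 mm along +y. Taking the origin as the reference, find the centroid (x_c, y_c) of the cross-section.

x_c = 40.18 mm, y_c = 62.36 mm

vertical leg: A = 32 × 180 = 5760.00, centroid at (16.00, 90.00).
horizontal leg: A = 140 × 12 = 1680.00, centroid at (102.00, 6.00).
gusset: A = ½·68·72 = 2448.00, centroid at (54.67, 36.00).
ΣA = 9888.00 mm²
ΣAx_c = (5760.00)(16.00) + (1680.00)(102.00) + (2448.00)(54.67) = 397344.00 mm³
ΣAy_c = (5760.00)(90.00) + (1680.00)(6.00) + (2448.00)(36.00) = 616608.00 mm³
x_c = 397344.00 / 9888.00 = 40.18 mm
y_c = 616608.00 / 9888.00 = 62.36 mm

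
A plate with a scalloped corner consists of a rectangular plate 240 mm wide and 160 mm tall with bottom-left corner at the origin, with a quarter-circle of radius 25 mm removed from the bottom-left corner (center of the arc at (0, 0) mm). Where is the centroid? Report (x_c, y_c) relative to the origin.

x_c = 121.42 mm, y_c = 80.90 mm

plate: A = 240 × 160 = 38400.00, centroid at (120.00, 80.00).
removed quarter-circle: A = −¼π·25² = -490.87, centroid at (10.61, 10.61).
ΣA = 37909.13 mm², ΣAx_c = 4602791.67 mm³, ΣAy_c = 3066791.67 mm³.
x_c = 4602791.67/37909.13 = 121.42 mm; y_c = 3066791.67/37909.13 = 80.90 mm.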